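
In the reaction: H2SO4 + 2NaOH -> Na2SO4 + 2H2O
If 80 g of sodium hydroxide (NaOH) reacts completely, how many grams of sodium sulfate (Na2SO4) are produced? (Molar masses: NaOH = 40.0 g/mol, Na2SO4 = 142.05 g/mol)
Moles of NaOH = 80 g ÷ 40.0 g/mol = 2 mol
Mole ratio: 1 mol Na2SO4 / 2 mol NaOH
Moles of Na2SO4 = 2 × (1/2) = 1 mol
Mass of Na2SO4 = 1 mol × 142.05 g/mol = 142.1 g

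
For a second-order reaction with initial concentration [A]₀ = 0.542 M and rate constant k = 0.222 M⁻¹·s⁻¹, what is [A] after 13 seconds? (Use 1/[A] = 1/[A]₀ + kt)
0.2114 M

1/[A] = 1/[A]₀ + k·t = 1/0.542 + (0.222)·(13) = 1.8450 + 2.8860 = 4.7310
[A] = 1/4.7310 = 0.2114 M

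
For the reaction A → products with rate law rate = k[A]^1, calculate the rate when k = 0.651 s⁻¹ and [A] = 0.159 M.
0.1035 M/s

rate = k·[A]^1 = 0.651·(0.159)^1 = 0.651·0.159 = 0.1035 M/s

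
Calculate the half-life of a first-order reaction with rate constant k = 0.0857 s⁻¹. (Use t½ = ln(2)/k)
8.09 s

t½ = ln(2)/k = 0.6931/0.0857 = 8.09 s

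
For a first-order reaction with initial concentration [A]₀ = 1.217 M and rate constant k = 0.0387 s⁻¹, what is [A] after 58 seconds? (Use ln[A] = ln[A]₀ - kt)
0.1290 M

ln[A] = ln[A]₀ - k·t = ln(1.217) - (0.0387)·(58) = 0.1964 - 2.2446 = -2.0482
[A] = e^(-2.0482) = 0.1290 M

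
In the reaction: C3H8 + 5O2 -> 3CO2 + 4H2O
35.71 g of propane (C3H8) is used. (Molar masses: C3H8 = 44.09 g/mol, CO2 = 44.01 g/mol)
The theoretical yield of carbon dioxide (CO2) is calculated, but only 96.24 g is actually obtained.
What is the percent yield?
Moles of C3H8 = 35.71 g ÷ 44.09 g/mol = 0.809934 mol
Mole ratio: 3 mol CO2 / 1 mol C3H8
Moles of CO2 = 0.809934 × (3/1) = 2.4298 mol
Theoretical yield = 2.4298 mol × 44.01 g/mol = 106.94 g
Actual yield = 96.24 g
Percent yield = (96.24 / 106.94) × 100% = 90.0%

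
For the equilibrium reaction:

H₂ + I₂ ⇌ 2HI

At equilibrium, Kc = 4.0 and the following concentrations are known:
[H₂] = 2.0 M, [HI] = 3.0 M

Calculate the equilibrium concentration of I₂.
[I₂] = 1.1250 M

Kc = ([HI]^2) / ([H₂] × [I₂]) = 4.0
[I₂]^1 = (product terms)/(Kc · other reactant terms) = 9 / (4.0 · 2) = 1.125
[I₂] = 1.1250 M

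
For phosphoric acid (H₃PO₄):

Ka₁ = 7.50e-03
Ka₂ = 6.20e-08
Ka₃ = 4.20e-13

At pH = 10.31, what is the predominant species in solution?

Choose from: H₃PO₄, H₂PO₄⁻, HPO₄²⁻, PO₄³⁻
HPO₄²⁻

pKa1 = 2.12, pKa2 = 7.21, pKa3 = 12.38. Each pKa is the crossover between adjacent species; pH = 10.31 lies in the region where HPO₄²⁻ predominates.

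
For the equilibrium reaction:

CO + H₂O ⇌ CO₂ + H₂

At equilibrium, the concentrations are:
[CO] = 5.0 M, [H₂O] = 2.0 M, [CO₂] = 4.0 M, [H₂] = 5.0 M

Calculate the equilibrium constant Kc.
K_c = 2.0000

Kc = ([CO₂] × [H₂]) / ([CO] × [H₂O])
   = ((4.0)·(5.0)) / ((5.0)·(2.0))
   = 20 / 10 = 2.0000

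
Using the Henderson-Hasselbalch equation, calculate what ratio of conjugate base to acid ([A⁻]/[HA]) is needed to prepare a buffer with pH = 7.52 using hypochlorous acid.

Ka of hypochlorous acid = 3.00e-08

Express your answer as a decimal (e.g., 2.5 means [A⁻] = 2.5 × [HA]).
[A⁻]/[HA] = 0.993

pKa = −log(3.00e-08) = 7.5229. pH = pKa + log([A⁻]/[HA]). 7.52 = 7.5229 + log(ratio). log(ratio) = 7.52 − 7.5229 = -0.0029. ratio = 10^(-0.0029) = 0.993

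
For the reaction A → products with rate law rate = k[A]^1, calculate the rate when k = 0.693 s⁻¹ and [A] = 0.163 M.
0.113 M/s

rate = k·[A]^1 = 0.693·(0.163)^1 = 0.693·0.163 = 0.113 M/s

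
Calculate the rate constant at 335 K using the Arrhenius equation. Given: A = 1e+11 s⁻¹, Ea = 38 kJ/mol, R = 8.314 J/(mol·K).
1.19e+05 s⁻¹

k = A·exp(-Ea/(R·T)) = 1e+11·exp(-38000/(8.314·335)) = 1e+11·exp(-13.6436) = 1e+11·1.1876e-06 = 1.19e+05 s⁻¹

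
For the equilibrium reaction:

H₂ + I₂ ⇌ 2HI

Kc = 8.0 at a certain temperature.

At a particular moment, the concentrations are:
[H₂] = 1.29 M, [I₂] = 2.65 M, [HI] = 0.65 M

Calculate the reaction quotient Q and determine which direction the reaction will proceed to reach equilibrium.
Q = 0.124, Q < K, reaction proceeds forward (toward products)

Q = ([HI]^2) / ([H₂] × [I₂])
  = ((0.65)^2) / ((1.29)·(2.65)) = 0.4225/3.4185 = 0.1236
Since Q = 0.1236 < Kc = 8.0, the reaction proceeds forward (toward products) to reach equilibrium.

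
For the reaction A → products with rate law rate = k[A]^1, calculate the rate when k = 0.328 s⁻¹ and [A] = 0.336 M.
0.1102 M/s

rate = k·[A]^1 = 0.328·(0.336)^1 = 0.328·0.336 = 0.1102 M/s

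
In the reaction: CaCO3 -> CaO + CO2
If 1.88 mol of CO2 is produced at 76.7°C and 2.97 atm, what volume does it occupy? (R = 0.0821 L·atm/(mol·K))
T = 76.7°C + 273.15 = 349.85 K
V = nRT/P = (1.88 × 0.0821 × 349.85) / 2.97
V = 18.18 L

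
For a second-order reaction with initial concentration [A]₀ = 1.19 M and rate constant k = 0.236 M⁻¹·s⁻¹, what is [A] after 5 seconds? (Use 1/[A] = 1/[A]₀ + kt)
0.4950 M

1/[A] = 1/[A]₀ + k·t = 1/1.19 + (0.236)·(5) = 0.8403 + 1.1800 = 2.0203
[A] = 1/2.0203 = 0.4950 M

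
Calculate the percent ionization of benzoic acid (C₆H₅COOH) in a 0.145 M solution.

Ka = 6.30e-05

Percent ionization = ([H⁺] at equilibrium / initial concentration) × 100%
Percent ionization = 2.06%

Let x = [H⁺]. Ka = x²/(C - x) ⇒ x² + (6.30e-05)x - (6.30e-05)(0.145) = 0. x = 2.9911e-03. Percent = (2.9911e-03/0.145) × 100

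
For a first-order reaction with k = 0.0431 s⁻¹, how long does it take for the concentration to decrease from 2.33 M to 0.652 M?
29.55 s

From ln[A] = ln[A]₀ - k·t: t = ln([A]₀/[A])/k = ln(2.33/0.652)/0.0431 = ln(3.5736)/0.0431 = 1.2736/0.0431 = 29.55 s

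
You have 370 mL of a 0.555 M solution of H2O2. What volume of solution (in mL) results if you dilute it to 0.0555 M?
Using M₁V₁ = M₂V₂:
0.555 × 370 = 0.0555 × V₂
V₂ = (0.555 × 370) / 0.0555 = 3700 mL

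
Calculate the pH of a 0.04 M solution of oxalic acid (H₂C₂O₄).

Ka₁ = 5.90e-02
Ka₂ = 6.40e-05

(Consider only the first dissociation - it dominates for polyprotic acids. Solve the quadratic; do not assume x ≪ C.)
pH = 1.56

x² + Ka₁·x − Ka₁·C = 0 with Ka₁ = 5.90e-02, C = 0.04.
x = (−Ka₁ + √(Ka₁² + 4·Ka₁·C))/2 = 2.7335e-02 M, so pH = 1.56.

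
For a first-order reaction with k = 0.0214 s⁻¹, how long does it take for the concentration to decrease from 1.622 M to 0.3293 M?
74.51 s

From ln[A] = ln[A]₀ - k·t: t = ln([A]₀/[A])/k = ln(1.622/0.3293)/0.0214 = ln(4.9256)/0.0214 = 1.5944/0.0214 = 74.51 s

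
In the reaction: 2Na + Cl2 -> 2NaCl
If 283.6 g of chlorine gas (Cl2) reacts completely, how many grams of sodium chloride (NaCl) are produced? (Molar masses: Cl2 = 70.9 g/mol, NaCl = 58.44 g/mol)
Moles of Cl2 = 283.6 g ÷ 70.9 g/mol = 4 mol
Mole ratio: 2 mol NaCl / 1 mol Cl2
Moles of NaCl = 4 × (2/1) = 8 mol
Mass of NaCl = 8 mol × 58.44 g/mol = 467.5 g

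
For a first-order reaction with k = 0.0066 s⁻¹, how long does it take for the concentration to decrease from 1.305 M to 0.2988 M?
223.36 s

From ln[A] = ln[A]₀ - k·t: t = ln([A]₀/[A])/k = ln(1.305/0.2988)/0.0066 = ln(4.3675)/0.0066 = 1.4742/0.0066 = 223.36 s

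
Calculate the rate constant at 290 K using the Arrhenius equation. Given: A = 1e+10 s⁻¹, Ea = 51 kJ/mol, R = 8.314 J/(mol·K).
6.51e+00 s⁻¹

k = A·exp(-Ea/(R·T)) = 1e+10·exp(-51000/(8.314·290)) = 1e+10·exp(-21.1525) = 1e+10·6.5099e-10 = 6.51e+00 s⁻¹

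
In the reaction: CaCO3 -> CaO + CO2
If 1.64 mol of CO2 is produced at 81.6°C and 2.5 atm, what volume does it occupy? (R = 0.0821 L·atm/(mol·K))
T = 81.6°C + 273.15 = 354.75 K
V = nRT/P = (1.64 × 0.0821 × 354.75) / 2.5
V = 19.11 L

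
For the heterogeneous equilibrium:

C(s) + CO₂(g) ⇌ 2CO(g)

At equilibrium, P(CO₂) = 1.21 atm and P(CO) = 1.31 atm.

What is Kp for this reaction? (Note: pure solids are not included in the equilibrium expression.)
K_p = 1.418

Solid C is excluded.
Kp = P(CO)²/P(CO₂) = (1.31)²/1.21 = 1.716/1.21 = 1.418.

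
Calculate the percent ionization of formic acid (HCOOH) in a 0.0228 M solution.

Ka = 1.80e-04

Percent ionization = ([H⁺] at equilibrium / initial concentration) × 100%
Percent ionization = 8.5%

Let x = [H⁺]. Ka = x²/(C - x) ⇒ x² + (1.80e-04)x - (1.80e-04)(0.0228) = 0. x = 1.9378e-03. Percent = (1.9378e-03/0.0228) × 100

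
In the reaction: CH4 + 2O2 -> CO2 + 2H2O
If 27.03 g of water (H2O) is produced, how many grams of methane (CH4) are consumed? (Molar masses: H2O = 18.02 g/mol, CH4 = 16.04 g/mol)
Moles of H2O = 27.03 g ÷ 18.02 g/mol = 1.5 mol
Mole ratio: 1 mol CH4 / 2 mol H2O
Moles of CH4 = 1.5 × (1/2) = 0.75 mol
Mass of CH4 = 0.75 mol × 16.04 g/mol = 12.03 g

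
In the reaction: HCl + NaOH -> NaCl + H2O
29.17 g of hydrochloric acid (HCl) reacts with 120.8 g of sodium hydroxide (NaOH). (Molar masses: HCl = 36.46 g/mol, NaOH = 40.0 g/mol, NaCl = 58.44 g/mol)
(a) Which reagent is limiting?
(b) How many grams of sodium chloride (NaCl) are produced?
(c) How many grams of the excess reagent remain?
(a) HCl, (b) 46.76 g, (c) 88.8 g

Moles of HCl = 29.17 g ÷ 36.46 g/mol = 0.800055 mol
Moles of NaOH = 120.8 g ÷ 40.0 g/mol = 3.02 mol
Moles ÷ coefficient: HCl: 0.800055/1 = 0.8001, NaOH: 3.02/1 = 3.02
(a) HCl has the smaller value, so HCl is the limiting reagent.
(b) Moles of NaCl = 0.800055 mol HCl × (1/1) = 0.800055 mol; mass = 0.800055 mol × 58.44 g/mol = 46.76 g
(c) NaOH consumed = 0.800055 × (1/1) = 0.800055 mol; remaining = 3.02 − 0.800055 = 2.21995 mol; mass = 2.21995 mol × 40.0 g/mol = 88.8 g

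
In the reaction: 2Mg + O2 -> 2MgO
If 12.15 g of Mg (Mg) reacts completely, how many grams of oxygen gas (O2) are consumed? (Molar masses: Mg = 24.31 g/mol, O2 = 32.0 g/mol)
Moles of Mg = 12.15 g ÷ 24.31 g/mol = 0.499794 mol
Mole ratio: 1 mol O2 / 2 mol Mg
Moles of O2 = 0.499794 × (1/2) = 0.249897 mol
Mass of O2 = 0.249897 mol × 32.0 g/mol = 7.997 g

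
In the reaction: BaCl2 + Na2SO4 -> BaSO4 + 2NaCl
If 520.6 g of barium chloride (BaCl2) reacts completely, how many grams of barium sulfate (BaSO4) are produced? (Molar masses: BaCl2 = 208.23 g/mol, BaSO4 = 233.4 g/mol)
Moles of BaCl2 = 520.6 g ÷ 208.23 g/mol = 2.50012 mol
Mole ratio: 1 mol BaSO4 / 1 mol BaCl2
Moles of BaSO4 = 2.50012 × (1/1) = 2.50012 mol
Mass of BaSO4 = 2.50012 mol × 233.4 g/mol = 583.5 g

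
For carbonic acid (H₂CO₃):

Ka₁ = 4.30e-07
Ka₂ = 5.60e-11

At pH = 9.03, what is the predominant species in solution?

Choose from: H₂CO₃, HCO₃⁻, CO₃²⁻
HCO₃⁻

pKa1 = 6.37, pKa2 = 10.25. Each pKa is the crossover between adjacent species; pH = 9.03 lies in the region where HCO₃⁻ predominates.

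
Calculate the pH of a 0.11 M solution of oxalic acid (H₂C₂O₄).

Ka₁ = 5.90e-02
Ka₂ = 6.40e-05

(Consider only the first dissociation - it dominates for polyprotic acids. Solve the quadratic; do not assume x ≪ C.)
pH = 1.25

x² + Ka₁·x − Ka₁·C = 0 with Ka₁ = 5.90e-02, C = 0.11.
x = (−Ka₁ + √(Ka₁² + 4·Ka₁·C))/2 = 5.6292e-02 M, so pH = 1.25.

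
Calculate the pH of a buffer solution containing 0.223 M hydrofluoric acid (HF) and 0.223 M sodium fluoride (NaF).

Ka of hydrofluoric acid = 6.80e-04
pH = 3.17

pKa = -log(6.80e-04) = 3.17. pH = pKa + log([A⁻]/[HA]) = 3.17 + log(0.223/0.223)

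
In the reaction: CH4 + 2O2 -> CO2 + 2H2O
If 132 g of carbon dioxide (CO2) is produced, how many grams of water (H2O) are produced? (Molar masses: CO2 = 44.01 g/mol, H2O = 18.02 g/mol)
Moles of CO2 = 132 g ÷ 44.01 g/mol = 2.99932 mol
Mole ratio: 2 mol H2O / 1 mol CO2
Moles of H2O = 2.99932 × (2/1) = 5.99864 mol
Mass of H2O = 5.99864 mol × 18.02 g/mol = 108.1 g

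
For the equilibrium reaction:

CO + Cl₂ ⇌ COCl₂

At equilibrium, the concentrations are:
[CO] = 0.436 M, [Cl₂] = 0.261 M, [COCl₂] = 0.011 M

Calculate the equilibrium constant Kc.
K_c = 0.0967

Kc = ([COCl₂]) / ([CO] × [Cl₂])
   = ((0.011)) / ((0.436)·(0.261))
   = 0.011 / 0.1138 = 0.0967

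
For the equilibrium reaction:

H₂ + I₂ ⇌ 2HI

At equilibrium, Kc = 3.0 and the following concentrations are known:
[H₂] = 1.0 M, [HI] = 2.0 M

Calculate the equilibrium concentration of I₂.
[I₂] = 1.3333 M

Kc = ([HI]^2) / ([H₂] × [I₂]) = 3.0
[I₂]^1 = (product terms)/(Kc · other reactant terms) = 4 / (3.0 · 1) = 1.3333
[I₂] = 1.3333 M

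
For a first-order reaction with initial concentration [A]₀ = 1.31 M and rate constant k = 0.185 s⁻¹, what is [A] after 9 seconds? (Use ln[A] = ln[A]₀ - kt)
0.2478 M

ln[A] = ln[A]₀ - k·t = ln(1.31) - (0.185)·(9) = 0.2700 - 1.6650 = -1.3950
[A] = e^(-1.3950) = 0.2478 M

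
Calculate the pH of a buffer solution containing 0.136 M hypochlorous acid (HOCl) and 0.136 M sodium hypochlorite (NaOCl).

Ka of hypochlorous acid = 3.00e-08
pH = 7.52

pKa = -log(3.00e-08) = 7.52. pH = pKa + log([A⁻]/[HA]) = 7.52 + log(0.136/0.136)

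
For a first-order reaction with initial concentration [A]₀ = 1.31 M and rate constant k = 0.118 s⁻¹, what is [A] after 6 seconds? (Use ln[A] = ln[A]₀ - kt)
0.6453 M

ln[A] = ln[A]₀ - k·t = ln(1.31) - (0.118)·(6) = 0.2700 - 0.7080 = -0.4380
[A] = e^(-0.4380) = 0.6453 M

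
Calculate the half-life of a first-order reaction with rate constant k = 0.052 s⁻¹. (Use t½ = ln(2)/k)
13.33 s

t½ = ln(2)/k = 0.6931/0.052 = 13.33 s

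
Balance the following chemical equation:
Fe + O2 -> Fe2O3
Balanced equation:
4Fe + 3O2 -> 2Fe2O3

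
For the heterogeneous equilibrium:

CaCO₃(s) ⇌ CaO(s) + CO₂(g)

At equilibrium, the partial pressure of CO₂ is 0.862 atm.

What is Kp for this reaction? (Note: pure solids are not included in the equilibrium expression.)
K_p = 0.862

Solids (CaCO₃, CaO) have activity 1 and are excluded.
Kp = P(CO₂) = 0.862.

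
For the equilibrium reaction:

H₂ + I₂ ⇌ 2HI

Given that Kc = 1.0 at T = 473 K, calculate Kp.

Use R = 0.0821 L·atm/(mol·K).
K_p = 1.0000

Δn = (moles gaseous products) − (moles gaseous reactants) = 0
T = 473 K; RT = 0.0821 × 473 = 38.8333
Kp = Kc·(RT)^Δn = 1.0 × (38.8333)^0 = 1.0 × 1 = 1.0000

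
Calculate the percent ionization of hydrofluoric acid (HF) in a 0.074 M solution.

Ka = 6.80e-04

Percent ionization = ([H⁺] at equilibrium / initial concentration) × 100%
Percent ionization = 9.14%

Let x = [H⁺]. Ka = x²/(C - x) ⇒ x² + (6.80e-04)x - (6.80e-04)(0.074) = 0. x = 6.7618e-03. Percent = (6.7618e-03/0.074) × 100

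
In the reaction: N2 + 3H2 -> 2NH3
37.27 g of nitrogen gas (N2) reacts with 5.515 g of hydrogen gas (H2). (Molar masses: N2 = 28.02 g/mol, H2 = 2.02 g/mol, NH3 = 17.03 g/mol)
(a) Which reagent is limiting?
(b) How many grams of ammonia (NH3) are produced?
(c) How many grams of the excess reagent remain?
(a) H2, (b) 31 g, (c) 11.77 g

Moles of N2 = 37.27 g ÷ 28.02 g/mol = 1.33012 mol
Moles of H2 = 5.515 g ÷ 2.02 g/mol = 2.7302 mol
Moles ÷ coefficient: N2: 1.33012/1 = 1.33, H2: 2.7302/3 = 0.9101
(a) H2 has the smaller value, so H2 is the limiting reagent.
(b) Moles of NH3 = 2.7302 mol H2 × (2/3) = 1.82013 mol; mass = 1.82013 mol × 17.03 g/mol = 31 g
(c) N2 consumed = 2.7302 × (1/3) = 0.910066 mol; remaining = 1.33012 − 0.910066 = 0.420055 mol; mass = 0.420055 mol × 28.02 g/mol = 11.77 g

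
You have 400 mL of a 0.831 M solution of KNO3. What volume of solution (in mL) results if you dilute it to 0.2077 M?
Using M₁V₁ = M₂V₂:
0.831 × 400 = 0.2077 × V₂
V₂ = (0.831 × 400) / 0.2077 = 1600 mL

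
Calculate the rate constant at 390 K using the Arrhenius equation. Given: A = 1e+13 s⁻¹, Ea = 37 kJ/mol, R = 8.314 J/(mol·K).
1.11e+08 s⁻¹

k = A·exp(-Ea/(R·T)) = 1e+13·exp(-37000/(8.314·390)) = 1e+13·exp(-11.4111) = 1e+13·1.1072e-05 = 1.11e+08 s⁻¹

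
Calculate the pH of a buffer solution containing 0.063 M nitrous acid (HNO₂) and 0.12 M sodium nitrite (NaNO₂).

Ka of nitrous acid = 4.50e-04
pH = 3.63

pKa = -log(4.50e-04) = 3.35. pH = pKa + log([A⁻]/[HA]) = 3.35 + log(0.12/0.063)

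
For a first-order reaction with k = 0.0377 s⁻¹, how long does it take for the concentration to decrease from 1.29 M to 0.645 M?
18.39 s

From ln[A] = ln[A]₀ - k·t: t = ln([A]₀/[A])/k = ln(1.29/0.645)/0.0377 = ln(2.0000)/0.0377 = 0.6931/0.0377 = 18.39 s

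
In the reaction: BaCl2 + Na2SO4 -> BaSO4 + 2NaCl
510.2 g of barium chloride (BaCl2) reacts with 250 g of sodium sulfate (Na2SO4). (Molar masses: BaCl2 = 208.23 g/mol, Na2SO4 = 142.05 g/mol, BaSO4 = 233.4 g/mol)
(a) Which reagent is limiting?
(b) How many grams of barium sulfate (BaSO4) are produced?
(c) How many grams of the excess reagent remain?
(a) Na2SO4, (b) 410.8 g, (c) 143.7 g

Moles of BaCl2 = 510.2 g ÷ 208.23 g/mol = 2.45018 mol
Moles of Na2SO4 = 250 g ÷ 142.05 g/mol = 1.75994 mol
Moles ÷ coefficient: BaCl2: 2.45018/1 = 2.45, Na2SO4: 1.75994/1 = 1.76
(a) Na2SO4 has the smaller value, so Na2SO4 is the limiting reagent.
(b) Moles of BaSO4 = 1.75994 mol Na2SO4 × (1/1) = 1.75994 mol; mass = 1.75994 mol × 233.4 g/mol = 410.8 g
(c) BaCl2 consumed = 1.75994 × (1/1) = 1.75994 mol; remaining = 2.45018 − 1.75994 = 0.690232 mol; mass = 0.690232 mol × 208.23 g/mol = 143.7 g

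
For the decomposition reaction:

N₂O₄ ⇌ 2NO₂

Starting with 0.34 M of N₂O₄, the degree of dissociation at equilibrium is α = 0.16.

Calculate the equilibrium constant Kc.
K_c = 0.0414

x = α·[A]₀ = 0.16 × 0.34 = 0.0544 M dissociated.
At eq: [N₂O₄] = 0.34 − 0.0544 = 0.2856 M; [NO₂] = 2x = 0.1088 M.
Kc = [NO₂]²/[N₂O₄] = (0.1088)²/0.2856 = 0.04145.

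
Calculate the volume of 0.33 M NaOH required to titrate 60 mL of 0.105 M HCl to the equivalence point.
V_{base} = 19.1 mL

At equivalence: moles acid = moles base.
moles HCl = 0.105 M × 0.06 L = 0.0063 mol
V_NaOH = 0.0063 mol ÷ 0.33 M = 0.01909 L = 19.1 mL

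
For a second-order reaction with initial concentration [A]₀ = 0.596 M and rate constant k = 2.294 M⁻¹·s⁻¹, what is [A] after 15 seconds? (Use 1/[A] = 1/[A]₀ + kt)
0.0277 M

1/[A] = 1/[A]₀ + k·t = 1/0.596 + (2.294)·(15) = 1.6779 + 34.4100 = 36.0879
[A] = 1/36.0879 = 0.0277 M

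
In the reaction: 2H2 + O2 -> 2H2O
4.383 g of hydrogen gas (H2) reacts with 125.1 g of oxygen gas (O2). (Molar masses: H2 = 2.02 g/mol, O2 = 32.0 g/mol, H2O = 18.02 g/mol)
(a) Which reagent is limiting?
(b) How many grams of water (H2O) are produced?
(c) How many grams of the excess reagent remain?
(a) H2, (b) 39.1 g, (c) 90.38 g

Moles of H2 = 4.383 g ÷ 2.02 g/mol = 2.1698 mol
Moles of O2 = 125.1 g ÷ 32.0 g/mol = 3.90937 mol
Moles ÷ coefficient: H2: 2.1698/2 = 1.085, O2: 3.90937/1 = 3.909
(a) H2 has the smaller value, so H2 is the limiting reagent.
(b) Moles of H2O = 2.1698 mol H2 × (2/2) = 2.1698 mol; mass = 2.1698 mol × 18.02 g/mol = 39.1 g
(c) O2 consumed = 2.1698 × (1/2) = 1.0849 mol; remaining = 3.90937 − 1.0849 = 2.82447 mol; mass = 2.82447 mol × 32.0 g/mol = 90.38 g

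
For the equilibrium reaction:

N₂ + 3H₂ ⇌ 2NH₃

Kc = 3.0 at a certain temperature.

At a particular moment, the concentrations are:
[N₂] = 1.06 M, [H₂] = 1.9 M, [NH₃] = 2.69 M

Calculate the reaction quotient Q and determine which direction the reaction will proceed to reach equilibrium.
Q = 0.995, Q < K, reaction proceeds forward (toward products)

Q = ([NH₃]^2) / ([N₂] × [H₂]^3)
  = ((2.69)^2) / ((1.06)·(1.9)^3) = 7.2361/7.2705 = 0.9953
Since Q = 0.9953 < Kc = 3.0, the reaction proceeds forward (toward products) to reach equilibrium.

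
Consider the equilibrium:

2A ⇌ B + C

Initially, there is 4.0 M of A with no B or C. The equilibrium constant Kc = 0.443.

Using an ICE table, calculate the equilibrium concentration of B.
[B] = 1.142 M

ICE: [A] = 4.0 − 2x, [B] = [C] = x.
Kc = x²/(4.0 − 2x)² = 0.443 ⇒ √Kc = x/(4.0 − 2x).
x = √0.443·4.0/(1 + 2√0.443) = 0.66558·4.0/2.3312 = 1.1421.
[B] = x = 1.142 M.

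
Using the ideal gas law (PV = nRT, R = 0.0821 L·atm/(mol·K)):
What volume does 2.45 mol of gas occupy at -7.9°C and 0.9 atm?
T = -7.9°C + 273.15 = 265.25 K
V = nRT/P = (2.45 × 0.0821 × 265.25) / 0.9
V = 59.28 L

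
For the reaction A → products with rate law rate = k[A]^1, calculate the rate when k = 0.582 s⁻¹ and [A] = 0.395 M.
0.2299 M/s

rate = k·[A]^1 = 0.582·(0.395)^1 = 0.582·0.395 = 0.2299 M/s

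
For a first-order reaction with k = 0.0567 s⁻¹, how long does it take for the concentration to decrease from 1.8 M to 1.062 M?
9.31 s

From ln[A] = ln[A]₀ - k·t: t = ln([A]₀/[A])/k = ln(1.8/1.062)/0.0567 = ln(1.6949)/0.0567 = 0.5276/0.0567 = 9.31 s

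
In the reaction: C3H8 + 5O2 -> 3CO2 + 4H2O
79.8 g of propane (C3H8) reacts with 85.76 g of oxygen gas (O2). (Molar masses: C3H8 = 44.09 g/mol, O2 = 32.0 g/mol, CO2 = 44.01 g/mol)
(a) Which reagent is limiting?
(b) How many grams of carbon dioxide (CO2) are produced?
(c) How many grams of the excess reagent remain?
(a) O2, (b) 70.77 g, (c) 56.17 g

Moles of C3H8 = 79.8 g ÷ 44.09 g/mol = 1.80993 mol
Moles of O2 = 85.76 g ÷ 32.0 g/mol = 2.68 mol
Moles ÷ coefficient: C3H8: 1.80993/1 = 1.81, O2: 2.68/5 = 0.536
(a) O2 has the smaller value, so O2 is the limiting reagent.
(b) Moles of CO2 = 2.68 mol O2 × (3/5) = 1.608 mol; mass = 1.608 mol × 44.01 g/mol = 70.77 g
(c) C3H8 consumed = 2.68 × (1/5) = 0.536 mol; remaining = 1.80993 − 0.536 = 1.27393 mol; mass = 1.27393 mol × 44.09 g/mol = 56.17 g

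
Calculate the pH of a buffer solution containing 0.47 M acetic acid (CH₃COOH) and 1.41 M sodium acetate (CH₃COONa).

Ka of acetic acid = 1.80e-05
pH = 5.22

pKa = -log(1.80e-05) = 4.74. pH = pKa + log([A⁻]/[HA]) = 4.74 + log(1.41/0.47)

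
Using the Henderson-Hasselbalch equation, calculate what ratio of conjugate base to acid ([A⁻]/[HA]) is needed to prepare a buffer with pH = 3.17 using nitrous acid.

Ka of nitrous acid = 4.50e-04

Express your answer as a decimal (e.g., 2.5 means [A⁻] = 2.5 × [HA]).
[A⁻]/[HA] = 0.666

pKa = −log(4.50e-04) = 3.3468. pH = pKa + log([A⁻]/[HA]). 3.17 = 3.3468 + log(ratio). log(ratio) = 3.17 − 3.3468 = -0.1768. ratio = 10^(-0.1768) = 0.666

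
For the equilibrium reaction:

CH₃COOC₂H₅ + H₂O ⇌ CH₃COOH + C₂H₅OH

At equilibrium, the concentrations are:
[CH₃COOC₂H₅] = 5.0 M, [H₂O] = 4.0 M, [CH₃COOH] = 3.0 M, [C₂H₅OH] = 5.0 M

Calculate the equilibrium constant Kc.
K_c = 0.7500

Kc = ([CH₃COOH] × [C₂H₅OH]) / ([CH₃COOC₂H₅] × [H₂O])
   = ((3.0)·(5.0)) / ((5.0)·(4.0))
   = 15 / 20 = 0.7500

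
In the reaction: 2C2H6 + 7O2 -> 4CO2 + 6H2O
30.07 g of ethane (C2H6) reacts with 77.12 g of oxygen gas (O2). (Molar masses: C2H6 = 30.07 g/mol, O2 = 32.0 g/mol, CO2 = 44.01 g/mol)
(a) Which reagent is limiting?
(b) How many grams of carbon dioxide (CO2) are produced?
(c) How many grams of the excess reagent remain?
(a) O2, (b) 60.61 g, (c) 9.365 g

Moles of C2H6 = 30.07 g ÷ 30.07 g/mol = 1 mol
Moles of O2 = 77.12 g ÷ 32.0 g/mol = 2.41 mol
Moles ÷ coefficient: C2H6: 1/2 = 0.5, O2: 2.41/7 = 0.3443
(a) O2 has the smaller value, so O2 is the limiting reagent.
(b) Moles of CO2 = 2.41 mol O2 × (4/7) = 1.37714 mol; mass = 1.37714 mol × 44.01 g/mol = 60.61 g
(c) C2H6 consumed = 2.41 × (2/7) = 0.688571 mol; remaining = 1 − 0.688571 = 0.311429 mol; mass = 0.311429 mol × 30.07 g/mol = 9.365 g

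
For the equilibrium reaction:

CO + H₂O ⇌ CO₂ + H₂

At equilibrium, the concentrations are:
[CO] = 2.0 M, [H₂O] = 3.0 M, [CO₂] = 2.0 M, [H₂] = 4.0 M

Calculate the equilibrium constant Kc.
K_c = 1.3333

Kc = ([CO₂] × [H₂]) / ([CO] × [H₂O])
   = ((2.0)·(4.0)) / ((2.0)·(3.0))
   = 8 / 6 = 1.3333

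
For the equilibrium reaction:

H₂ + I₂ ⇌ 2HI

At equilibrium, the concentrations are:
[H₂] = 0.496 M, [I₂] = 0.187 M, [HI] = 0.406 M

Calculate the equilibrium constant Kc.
K_c = 1.7772

Kc = ([HI]^2) / ([H₂] × [I₂])
   = ((0.406)^2) / ((0.496)·(0.187))
   = 0.16484 / 0.092752 = 1.7772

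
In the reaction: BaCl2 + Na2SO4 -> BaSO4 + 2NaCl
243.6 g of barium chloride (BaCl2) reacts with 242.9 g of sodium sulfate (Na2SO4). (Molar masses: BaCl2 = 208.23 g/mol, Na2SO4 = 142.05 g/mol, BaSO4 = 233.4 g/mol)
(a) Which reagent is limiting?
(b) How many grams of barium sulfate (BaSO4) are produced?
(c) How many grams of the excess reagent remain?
(a) BaCl2, (b) 273 g, (c) 76.72 g

Moles of BaCl2 = 243.6 g ÷ 208.23 g/mol = 1.16986 mol
Moles of Na2SO4 = 242.9 g ÷ 142.05 g/mol = 1.70996 mol
Moles ÷ coefficient: BaCl2: 1.16986/1 = 1.17, Na2SO4: 1.70996/1 = 1.71
(a) BaCl2 has the smaller value, so BaCl2 is the limiting reagent.
(b) Moles of BaSO4 = 1.16986 mol BaCl2 × (1/1) = 1.16986 mol; mass = 1.16986 mol × 233.4 g/mol = 273 g
(c) Na2SO4 consumed = 1.16986 × (1/1) = 1.16986 mol; remaining = 1.70996 − 1.16986 = 0.540101 mol; mass = 0.540101 mol × 142.05 g/mol = 76.72 g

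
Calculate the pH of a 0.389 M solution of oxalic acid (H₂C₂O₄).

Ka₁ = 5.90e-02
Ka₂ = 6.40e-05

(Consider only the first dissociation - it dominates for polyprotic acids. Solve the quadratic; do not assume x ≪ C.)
pH = 0.90

x² + Ka₁·x − Ka₁·C = 0 with Ka₁ = 5.90e-02, C = 0.389.
x = (−Ka₁ + √(Ka₁² + 4·Ka₁·C))/2 = 1.2484e-01 M, so pH = 0.90.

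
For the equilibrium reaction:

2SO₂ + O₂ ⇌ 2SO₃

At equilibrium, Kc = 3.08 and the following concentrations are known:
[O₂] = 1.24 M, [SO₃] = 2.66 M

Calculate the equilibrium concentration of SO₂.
[SO₂] = 1.3611 M

Kc = ([SO₃]^2) / ([SO₂]^2 × [O₂]) = 3.08
[SO₂]^2 = (product terms)/(Kc · other reactant terms) = 7.0756 / (3.08 · 1.24) = 1.8526
[SO₂] = (1.8526)^(1/2) = 1.3611 M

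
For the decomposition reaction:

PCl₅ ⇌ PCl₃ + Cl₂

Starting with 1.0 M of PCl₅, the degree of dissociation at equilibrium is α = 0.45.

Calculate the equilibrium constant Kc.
K_c = 0.3682

x = α·[A]₀ = 0.45 × 1.0 = 0.45 M dissociated.
At eq: [PCl₅] = 1.0 − 0.45 = 0.55 M; [PCl₃] = [Cl₂] = x = 0.45 M.
Kc = [PCl₃][Cl₂]/[PCl₅] = (0.45)²/0.55 = 0.3682.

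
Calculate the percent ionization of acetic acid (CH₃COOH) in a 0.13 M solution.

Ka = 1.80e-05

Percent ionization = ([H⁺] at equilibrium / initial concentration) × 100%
Percent ionization = 1.17%

Let x = [H⁺]. Ka = x²/(C - x) ⇒ x² + (1.80e-05)x - (1.80e-05)(0.13) = 0. x = 1.5207e-03. Percent = (1.5207e-03/0.13) × 100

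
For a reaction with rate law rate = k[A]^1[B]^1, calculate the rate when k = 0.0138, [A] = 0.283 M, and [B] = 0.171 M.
0.0006678 M/s

rate = k·[A]^1·[B]^1 = 0.0138·(0.283)^1·(0.171)^1 = 0.0138·0.283·0.171 = 0.0006678 M/s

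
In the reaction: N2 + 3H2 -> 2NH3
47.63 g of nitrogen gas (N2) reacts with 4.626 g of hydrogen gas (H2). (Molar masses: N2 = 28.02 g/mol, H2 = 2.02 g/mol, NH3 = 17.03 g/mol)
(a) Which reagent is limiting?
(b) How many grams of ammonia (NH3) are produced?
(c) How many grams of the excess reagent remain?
(a) H2, (b) 26 g, (c) 26.24 g

Moles of N2 = 47.63 g ÷ 28.02 g/mol = 1.69986 mol
Moles of H2 = 4.626 g ÷ 2.02 g/mol = 2.2901 mol
Moles ÷ coefficient: N2: 1.69986/1 = 1.7, H2: 2.2901/3 = 0.7634
(a) H2 has the smaller value, so H2 is the limiting reagent.
(b) Moles of NH3 = 2.2901 mol H2 × (2/3) = 1.52673 mol; mass = 1.52673 mol × 17.03 g/mol = 26 g
(c) N2 consumed = 2.2901 × (1/3) = 0.763366 mol; remaining = 1.69986 − 0.763366 = 0.936491 mol; mass = 0.936491 mol × 28.02 g/mol = 26.24 g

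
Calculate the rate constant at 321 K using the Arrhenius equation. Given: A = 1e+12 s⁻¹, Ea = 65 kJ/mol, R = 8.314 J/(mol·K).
2.65e+01 s⁻¹

k = A·exp(-Ea/(R·T)) = 1e+12·exp(-65000/(8.314·321)) = 1e+12·exp(-24.3556) = 1e+12·2.6455e-11 = 2.65e+01 s⁻¹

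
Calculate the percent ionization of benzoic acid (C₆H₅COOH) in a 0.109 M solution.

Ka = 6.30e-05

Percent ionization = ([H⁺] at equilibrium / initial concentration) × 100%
Percent ionization = 2.38%

Let x = [H⁺]. Ka = x²/(C - x) ⇒ x² + (6.30e-05)x - (6.30e-05)(0.109) = 0. x = 2.5892e-03. Percent = (2.5892e-03/0.109) × 100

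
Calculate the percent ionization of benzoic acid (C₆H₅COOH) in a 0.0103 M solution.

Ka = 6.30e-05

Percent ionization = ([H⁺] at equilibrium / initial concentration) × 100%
Percent ionization = 7.52%

Let x = [H⁺]. Ka = x²/(C - x) ⇒ x² + (6.30e-05)x - (6.30e-05)(0.0103) = 0. x = 7.7466e-04. Percent = (7.7466e-04/0.0103) × 100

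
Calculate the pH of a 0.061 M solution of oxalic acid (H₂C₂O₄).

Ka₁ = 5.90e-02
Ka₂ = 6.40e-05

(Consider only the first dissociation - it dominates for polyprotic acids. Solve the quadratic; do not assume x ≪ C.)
pH = 1.43

x² + Ka₁·x − Ka₁·C = 0 with Ka₁ = 5.90e-02, C = 0.061.
x = (−Ka₁ + √(Ka₁² + 4·Ka₁·C))/2 = 3.7352e-02 M, so pH = 1.43.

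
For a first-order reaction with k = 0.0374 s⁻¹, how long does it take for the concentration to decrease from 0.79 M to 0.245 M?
31.30 s

From ln[A] = ln[A]₀ - k·t: t = ln([A]₀/[A])/k = ln(0.79/0.245)/0.0374 = ln(3.2245)/0.0374 = 1.1708/0.0374 = 31.30 s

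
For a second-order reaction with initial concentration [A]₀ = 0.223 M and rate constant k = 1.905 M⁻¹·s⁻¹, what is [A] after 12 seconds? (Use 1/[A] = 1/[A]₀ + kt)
0.0366 M

1/[A] = 1/[A]₀ + k·t = 1/0.223 + (1.905)·(12) = 4.4843 + 22.8600 = 27.3443
[A] = 1/27.3443 = 0.0366 M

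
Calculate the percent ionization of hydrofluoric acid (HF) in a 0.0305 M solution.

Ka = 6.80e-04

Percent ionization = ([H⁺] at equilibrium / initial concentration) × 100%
Percent ionization = 13.9%

Let x = [H⁺]. Ka = x²/(C - x) ⇒ x² + (6.80e-04)x - (6.80e-04)(0.0305) = 0. x = 4.2268e-03. Percent = (4.2268e-03/0.0305) × 100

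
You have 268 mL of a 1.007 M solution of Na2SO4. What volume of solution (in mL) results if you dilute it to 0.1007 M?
Using M₁V₁ = M₂V₂:
1.007 × 268 = 0.1007 × V₂
V₂ = (1.007 × 268) / 0.1007 = 2680 mL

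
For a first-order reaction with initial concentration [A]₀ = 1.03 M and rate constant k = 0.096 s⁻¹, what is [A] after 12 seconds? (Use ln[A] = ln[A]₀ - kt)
0.3255 M

ln[A] = ln[A]₀ - k·t = ln(1.03) - (0.096)·(12) = 0.0296 - 1.1520 = -1.1224
[A] = e^(-1.1224) = 0.3255 M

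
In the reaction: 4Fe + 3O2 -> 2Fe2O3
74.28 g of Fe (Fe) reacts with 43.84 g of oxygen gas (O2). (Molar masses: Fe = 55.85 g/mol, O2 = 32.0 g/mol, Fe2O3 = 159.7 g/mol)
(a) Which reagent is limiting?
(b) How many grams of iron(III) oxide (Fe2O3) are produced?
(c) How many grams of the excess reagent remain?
(a) Fe, (b) 106.2 g, (c) 11.92 g

Moles of Fe = 74.28 g ÷ 55.85 g/mol = 1.32999 mol
Moles of O2 = 43.84 g ÷ 32.0 g/mol = 1.37 mol
Moles ÷ coefficient: Fe: 1.32999/4 = 0.3325, O2: 1.37/3 = 0.4567
(a) Fe has the smaller value, so Fe is the limiting reagent.
(b) Moles of Fe2O3 = 1.32999 mol Fe × (2/4) = 0.664996 mol; mass = 0.664996 mol × 159.7 g/mol = 106.2 g
(c) O2 consumed = 1.32999 × (3/4) = 0.997493 mol; remaining = 1.37 − 0.997493 = 0.372507 mol; mass = 0.372507 mol × 32.0 g/mol = 11.92 g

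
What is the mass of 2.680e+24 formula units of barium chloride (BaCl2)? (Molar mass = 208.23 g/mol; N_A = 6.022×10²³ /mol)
Moles = 2.680e+24 ÷ 6.022×10²³ = 4.45035 mol
Mass = 4.45035 mol × 208.23 g/mol = 926.7 g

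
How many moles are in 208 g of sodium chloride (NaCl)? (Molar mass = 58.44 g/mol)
Moles = 208 g ÷ 58.44 g/mol = 3.559 mol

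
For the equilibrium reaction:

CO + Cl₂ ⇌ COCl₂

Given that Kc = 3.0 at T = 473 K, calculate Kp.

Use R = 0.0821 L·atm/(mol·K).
K_p = 0.0773

Δn = (moles gaseous products) − (moles gaseous reactants) = -1
T = 473 K; RT = 0.0821 × 473 = 38.8333
Kp = Kc·(RT)^Δn = 3.0 × (38.8333)^-1 = 3.0 × 0.0257511 = 0.0773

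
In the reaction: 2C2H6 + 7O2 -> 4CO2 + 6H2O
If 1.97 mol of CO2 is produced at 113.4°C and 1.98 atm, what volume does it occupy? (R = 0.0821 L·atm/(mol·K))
T = 113.4°C + 273.15 = 386.55 K
V = nRT/P = (1.97 × 0.0821 × 386.55) / 1.98
V = 31.58 L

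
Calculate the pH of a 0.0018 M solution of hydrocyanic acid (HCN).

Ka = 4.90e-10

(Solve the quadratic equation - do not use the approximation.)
pH = 6.03

x² + Ka×x - Ka×C = 0. Using quadratic formula: [H⁺] = 9.3890e-07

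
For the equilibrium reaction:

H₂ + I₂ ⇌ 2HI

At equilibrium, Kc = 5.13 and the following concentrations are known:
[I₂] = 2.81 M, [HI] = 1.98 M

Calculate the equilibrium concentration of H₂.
[H₂] = 0.2720 M

Kc = ([HI]^2) / ([H₂] × [I₂]) = 5.13
[H₂]^1 = (product terms)/(Kc · other reactant terms) = 3.9204 / (5.13 · 2.81) = 0.27196
[H₂] = 0.2720 M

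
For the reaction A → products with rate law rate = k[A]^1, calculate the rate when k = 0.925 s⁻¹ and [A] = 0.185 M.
0.1711 M/s

rate = k·[A]^1 = 0.925·(0.185)^1 = 0.925·0.185 = 0.1711 M/s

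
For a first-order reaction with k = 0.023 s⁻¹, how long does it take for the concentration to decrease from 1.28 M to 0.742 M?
23.71 s

From ln[A] = ln[A]₀ - k·t: t = ln([A]₀/[A])/k = ln(1.28/0.742)/0.023 = ln(1.7251)/0.023 = 0.5453/0.023 = 23.71 s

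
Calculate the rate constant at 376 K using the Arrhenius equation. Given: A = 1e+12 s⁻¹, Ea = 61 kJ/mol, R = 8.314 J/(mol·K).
3.35e+03 s⁻¹

k = A·exp(-Ea/(R·T)) = 1e+12·exp(-61000/(8.314·376)) = 1e+12·exp(-19.5134) = 1e+12·3.3532e-09 = 3.35e+03 s⁻¹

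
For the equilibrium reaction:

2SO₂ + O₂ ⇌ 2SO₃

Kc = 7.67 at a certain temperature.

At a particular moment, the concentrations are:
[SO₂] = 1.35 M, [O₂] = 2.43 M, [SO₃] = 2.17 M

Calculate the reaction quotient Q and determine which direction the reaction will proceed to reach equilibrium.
Q = 1.063, Q < K, reaction proceeds forward (toward products)

Q = ([SO₃]^2) / ([SO₂]^2 × [O₂])
  = ((2.17)^2) / ((1.35)^2·(2.43)) = 4.7089/4.4287 = 1.063
Since Q = 1.063 < Kc = 7.67, the reaction proceeds forward (toward products) to reach equilibrium.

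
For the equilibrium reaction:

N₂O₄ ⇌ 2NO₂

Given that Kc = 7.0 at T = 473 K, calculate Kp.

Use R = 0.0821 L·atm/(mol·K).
K_p = 271.8331

Δn = (moles gaseous products) − (moles gaseous reactants) = 1
T = 473 K; RT = 0.0821 × 473 = 38.8333
Kp = Kc·(RT)^Δn = 7.0 × (38.8333)^1 = 7.0 × 38.8333 = 271.8331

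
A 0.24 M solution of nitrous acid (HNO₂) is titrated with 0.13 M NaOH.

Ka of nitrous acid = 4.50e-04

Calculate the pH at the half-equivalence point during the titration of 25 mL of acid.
pH = pKa = 3.35

At the half-equivalence point, [HA] = [A⁻], so by Henderson–Hasselbalch pH = pKa + log(1) = pKa.
pKa = −log(4.50e-04) = 3.35.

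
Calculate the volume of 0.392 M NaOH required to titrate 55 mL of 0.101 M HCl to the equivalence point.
V_{base} = 14.2 mL

At equivalence: moles acid = moles base.
moles HCl = 0.101 M × 0.055 L = 0.005555 mol
V_NaOH = 0.005555 mol ÷ 0.392 M = 0.01417 L = 14.2 mL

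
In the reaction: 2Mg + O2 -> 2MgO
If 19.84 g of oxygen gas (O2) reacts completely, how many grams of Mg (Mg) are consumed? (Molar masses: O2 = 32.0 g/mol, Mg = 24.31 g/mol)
Moles of O2 = 19.84 g ÷ 32.0 g/mol = 0.62 mol
Mole ratio: 2 mol Mg / 1 mol O2
Moles of Mg = 0.62 × (2/1) = 1.24 mol
Mass of Mg = 1.24 mol × 24.31 g/mol = 30.14 g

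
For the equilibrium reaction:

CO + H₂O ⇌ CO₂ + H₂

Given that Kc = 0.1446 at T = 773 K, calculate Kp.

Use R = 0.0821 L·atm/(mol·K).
K_p = 0.1446

Δn = (moles gaseous products) − (moles gaseous reactants) = 0
T = 773 K; RT = 0.0821 × 773 = 63.4633
Kp = Kc·(RT)^Δn = 0.1446 × (63.4633)^0 = 0.1446 × 1 = 0.1446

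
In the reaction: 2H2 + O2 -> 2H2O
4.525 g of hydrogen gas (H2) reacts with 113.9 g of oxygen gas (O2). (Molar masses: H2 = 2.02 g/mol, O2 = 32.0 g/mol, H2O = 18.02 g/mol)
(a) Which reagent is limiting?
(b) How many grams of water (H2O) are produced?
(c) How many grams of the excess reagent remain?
(a) H2, (b) 40.37 g, (c) 78.06 g

Moles of H2 = 4.525 g ÷ 2.02 g/mol = 2.2401 mol
Moles of O2 = 113.9 g ÷ 32.0 g/mol = 3.55938 mol
Moles ÷ coefficient: H2: 2.2401/2 = 1.12, O2: 3.55938/1 = 3.559
(a) H2 has the smaller value, so H2 is the limiting reagent.
(b) Moles of H2O = 2.2401 mol H2 × (2/2) = 2.2401 mol; mass = 2.2401 mol × 18.02 g/mol = 40.37 g
(c) O2 consumed = 2.2401 × (1/2) = 1.12005 mol; remaining = 3.55938 − 1.12005 = 2.43933 mol; mass = 2.43933 mol × 32.0 g/mol = 78.06 g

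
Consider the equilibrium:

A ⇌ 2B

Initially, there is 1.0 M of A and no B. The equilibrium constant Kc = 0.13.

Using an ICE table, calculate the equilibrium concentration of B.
[B] = 0.330 M

ICE: [A] = 1.0 − x, [B] = 2x.
Kc = (2x)²/(1.0 − x) = 0.13 ⇒ 4x² + 0.13x − 0.13 = 0.
x = (−0.13 + √(0.13² + 4·4·0.13))/(2·4) = (−0.13 + √2.0969)/8 = 0.16476.
[B] = 2x = 0.330 M.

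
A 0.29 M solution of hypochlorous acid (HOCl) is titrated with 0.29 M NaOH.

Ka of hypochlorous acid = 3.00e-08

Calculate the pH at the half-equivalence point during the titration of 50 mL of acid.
pH = pKa = 7.52

At the half-equivalence point, [HA] = [A⁻], so by Henderson–Hasselbalch pH = pKa + log(1) = pKa.
pKa = −log(3.00e-08) = 7.52.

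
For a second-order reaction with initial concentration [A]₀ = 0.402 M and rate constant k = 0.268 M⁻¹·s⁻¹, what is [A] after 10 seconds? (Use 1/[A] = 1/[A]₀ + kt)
0.1935 M

1/[A] = 1/[A]₀ + k·t = 1/0.402 + (0.268)·(10) = 2.4876 + 2.6800 = 5.1676
[A] = 1/5.1676 = 0.1935 M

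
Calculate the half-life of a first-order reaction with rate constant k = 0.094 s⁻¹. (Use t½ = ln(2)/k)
7.37 s

t½ = ln(2)/k = 0.6931/0.094 = 7.37 s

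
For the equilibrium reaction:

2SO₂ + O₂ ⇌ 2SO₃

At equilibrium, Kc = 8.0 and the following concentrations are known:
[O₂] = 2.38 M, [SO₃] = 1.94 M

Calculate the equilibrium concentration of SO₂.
[SO₂] = 0.4446 M

Kc = ([SO₃]^2) / ([SO₂]^2 × [O₂]) = 8.0
[SO₂]^2 = (product terms)/(Kc · other reactant terms) = 3.7636 / (8.0 · 2.38) = 0.19767
[SO₂] = (0.19767)^(1/2) = 0.4446 M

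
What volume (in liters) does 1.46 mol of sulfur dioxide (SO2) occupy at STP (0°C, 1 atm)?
At STP, 1 mol of gas occupies 22.4 L
Volume = 1.46 mol × 22.4 L/mol = 32.70 L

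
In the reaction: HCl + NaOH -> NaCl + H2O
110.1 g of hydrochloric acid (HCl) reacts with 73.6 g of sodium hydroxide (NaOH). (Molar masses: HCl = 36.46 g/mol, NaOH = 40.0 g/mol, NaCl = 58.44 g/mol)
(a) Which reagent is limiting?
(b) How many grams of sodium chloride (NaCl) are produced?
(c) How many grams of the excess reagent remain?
(a) NaOH, (b) 107.5 g, (c) 43.01 g

Moles of HCl = 110.1 g ÷ 36.46 g/mol = 3.01975 mol
Moles of NaOH = 73.6 g ÷ 40.0 g/mol = 1.84 mol
Moles ÷ coefficient: HCl: 3.01975/1 = 3.02, NaOH: 1.84/1 = 1.84
(a) NaOH has the smaller value, so NaOH is the limiting reagent.
(b) Moles of NaCl = 1.84 mol NaOH × (1/1) = 1.84 mol; mass = 1.84 mol × 58.44 g/mol = 107.5 g
(c) HCl consumed = 1.84 × (1/1) = 1.84 mol; remaining = 3.01975 − 1.84 = 1.17975 mol; mass = 1.17975 mol × 36.46 g/mol = 43.01 g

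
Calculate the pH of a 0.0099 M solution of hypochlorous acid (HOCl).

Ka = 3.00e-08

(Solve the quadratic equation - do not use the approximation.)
pH = 4.76

x² + Ka×x - Ka×C = 0. Using quadratic formula: [H⁺] = 1.7219e-05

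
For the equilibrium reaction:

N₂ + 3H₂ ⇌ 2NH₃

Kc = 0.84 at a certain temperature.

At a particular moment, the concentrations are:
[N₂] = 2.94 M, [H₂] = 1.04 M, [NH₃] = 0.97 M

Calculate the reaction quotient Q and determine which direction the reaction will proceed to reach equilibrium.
Q = 0.285, Q < K, reaction proceeds forward (toward products)

Q = ([NH₃]^2) / ([N₂] × [H₂]^3)
  = ((0.97)^2) / ((2.94)·(1.04)^3) = 0.9409/3.3071 = 0.2845
Since Q = 0.2845 < Kc = 0.84, the reaction proceeds forward (toward products) to reach equilibrium.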